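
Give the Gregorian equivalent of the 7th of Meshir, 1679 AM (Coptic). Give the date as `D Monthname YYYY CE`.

Julian Day Number of the source date = 2438075.
Converting JDN 2438075 to the Gregorian calendar gives 14 February 1963 CE.

14 February 1963 CE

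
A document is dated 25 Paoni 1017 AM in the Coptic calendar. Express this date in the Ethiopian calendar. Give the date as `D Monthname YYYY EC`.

25 Sene 1293 EC

Julian Day Number of the source date = 2196418.
Converting JDN 2196418 to the Ethiopian calendar gives 25 Sene 1293 EC.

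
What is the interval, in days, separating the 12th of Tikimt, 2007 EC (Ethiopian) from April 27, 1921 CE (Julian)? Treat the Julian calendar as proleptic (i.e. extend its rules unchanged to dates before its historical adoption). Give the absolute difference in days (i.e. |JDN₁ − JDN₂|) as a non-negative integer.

First date → JDN 2456953; second date → JDN 2422820.
The interval is |2456953 − 2422820| = 34133 days.

34133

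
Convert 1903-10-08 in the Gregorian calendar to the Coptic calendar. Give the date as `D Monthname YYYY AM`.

27 Thout 1620 AM

Both dates share Julian Day Number 2416396; in the Coptic calendar that is 27 Thout 1620 AM.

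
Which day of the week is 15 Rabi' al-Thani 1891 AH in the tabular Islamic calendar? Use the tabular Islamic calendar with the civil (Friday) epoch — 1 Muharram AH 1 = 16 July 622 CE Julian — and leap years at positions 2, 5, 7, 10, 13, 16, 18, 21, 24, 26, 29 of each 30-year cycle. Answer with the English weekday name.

In the Gregorian calendar this is 19 July 2456 (JDN 2618296).
Since JDN mod 7 = 2 (0 = Monday), the day is Wednesday.

Wednesday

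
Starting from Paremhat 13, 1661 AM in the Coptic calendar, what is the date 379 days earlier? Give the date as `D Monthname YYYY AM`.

29 Meshir 1660 AM

Counting 379 days back from JDN 2431537 reaches JDN 2431158, which is 29 Meshir 1660 AM.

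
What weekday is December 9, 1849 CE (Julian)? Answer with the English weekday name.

This is JDN 2396748 (21 December 1849 Gregorian).
JDN 2396748 mod 7 = 4, and JDN 0 was a Monday, so this is a Friday.

Friday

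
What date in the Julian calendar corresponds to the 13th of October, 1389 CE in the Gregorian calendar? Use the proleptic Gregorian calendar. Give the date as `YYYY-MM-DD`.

1389-10-05

For dates in this range the Gregorian date is 8 days ahead of the Julian.
13 October 1389 Gregorian − 8 days → 5 October 1389 Julian.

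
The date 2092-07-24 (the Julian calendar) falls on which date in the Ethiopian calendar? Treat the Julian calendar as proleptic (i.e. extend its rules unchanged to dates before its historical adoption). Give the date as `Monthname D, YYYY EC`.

Julian Day Number of the source date = 2485366.
Converting JDN 2485366 to the Ethiopian calendar gives 30 Hamle 2084 EC.

Hamle 30, 2084 EC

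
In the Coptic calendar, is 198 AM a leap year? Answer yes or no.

198 mod 4 = 2; in the Coptic calendar a year is leap when year mod 4 = 3, so it is a common year.

no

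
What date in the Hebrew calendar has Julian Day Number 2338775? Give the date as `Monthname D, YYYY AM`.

JDN 2338775 is 31 March 1691 in the Gregorian calendar.
In the Hebrew calendar that day is Nisan 1, 5451 AM.

Nisan 1, 5451 AM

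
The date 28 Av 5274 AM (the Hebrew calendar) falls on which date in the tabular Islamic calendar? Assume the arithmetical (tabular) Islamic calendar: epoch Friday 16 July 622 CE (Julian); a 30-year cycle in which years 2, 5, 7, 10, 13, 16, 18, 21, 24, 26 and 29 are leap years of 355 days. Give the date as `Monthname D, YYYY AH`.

Jumada al-Thani 28, 920 AH

Both dates share Julian Day Number 2274278; in the tabular Islamic calendar that is 28 Jumada al-Thani 920 AH.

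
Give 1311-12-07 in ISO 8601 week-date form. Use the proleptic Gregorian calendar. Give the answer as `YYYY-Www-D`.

The weekday is Monday (ISO weekday 1).
That Monday belongs to ISO week 50 of ISO year 1311.

1311-W50-1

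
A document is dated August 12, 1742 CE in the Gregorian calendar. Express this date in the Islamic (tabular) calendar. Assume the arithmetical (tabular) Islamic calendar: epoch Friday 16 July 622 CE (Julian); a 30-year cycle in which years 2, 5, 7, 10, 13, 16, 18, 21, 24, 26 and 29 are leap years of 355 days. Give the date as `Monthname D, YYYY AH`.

Jumada al-Thani 10, 1155 AH

Both dates share Julian Day Number 2357536; in the tabular Islamic calendar that is 10 Jumada al-Thani 1155 AH.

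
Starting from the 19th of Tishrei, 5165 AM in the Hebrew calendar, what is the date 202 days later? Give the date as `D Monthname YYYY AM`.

JDN of the 19th of Tishrei, 5165 AM = 2234136.
2234136 + 202 = 2234338.
JDN 2234338 in the Hebrew calendar is 15 Iyar 5165 AM.

15 Iyar 5165 AM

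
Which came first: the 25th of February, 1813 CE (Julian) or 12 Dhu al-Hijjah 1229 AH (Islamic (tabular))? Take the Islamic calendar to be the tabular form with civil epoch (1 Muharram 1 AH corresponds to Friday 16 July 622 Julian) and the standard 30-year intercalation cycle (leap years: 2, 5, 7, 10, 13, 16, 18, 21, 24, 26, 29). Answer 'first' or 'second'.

The two dates have Julian Day Numbers 2383312 and 2383938 respectively.
Since 2383312 < 2383938, the first date comes first.

first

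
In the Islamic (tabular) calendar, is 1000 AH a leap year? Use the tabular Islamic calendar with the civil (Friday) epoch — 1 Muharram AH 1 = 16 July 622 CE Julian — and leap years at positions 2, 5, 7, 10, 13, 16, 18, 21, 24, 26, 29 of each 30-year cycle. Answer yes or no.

yes

Year 1000 AH is year 10 of its 30-year cycle; leap positions are 2, 5, 7, 10, 13, 16, 18, 21, 24, 26, 29, so it is a leap year (355 days).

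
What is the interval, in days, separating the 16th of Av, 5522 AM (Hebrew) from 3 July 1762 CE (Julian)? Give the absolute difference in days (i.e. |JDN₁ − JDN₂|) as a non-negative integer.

22

First date → JDN 2364834; second date → JDN 2364812.
The interval is |2364834 − 2364812| = 22 days.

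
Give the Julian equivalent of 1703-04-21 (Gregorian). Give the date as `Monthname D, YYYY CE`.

April 10, 1703 CE

The Julian–Gregorian offset here is 11 days (Julian trailing).
21 April 1703 Gregorian − 11 days → 10 April 1703 Julian.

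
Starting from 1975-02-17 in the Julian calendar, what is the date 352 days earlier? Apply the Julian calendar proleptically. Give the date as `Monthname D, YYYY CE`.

March 2, 1974 CE

Counting 352 days back from JDN 2442474 reaches JDN 2442122, which is March 2, 1974 CE.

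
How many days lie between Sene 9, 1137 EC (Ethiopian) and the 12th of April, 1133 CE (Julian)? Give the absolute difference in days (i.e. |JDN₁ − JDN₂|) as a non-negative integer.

4435

First date → JDN 2139423; second date → JDN 2134988.
The interval is |2139423 − 2134988| = 4435 days.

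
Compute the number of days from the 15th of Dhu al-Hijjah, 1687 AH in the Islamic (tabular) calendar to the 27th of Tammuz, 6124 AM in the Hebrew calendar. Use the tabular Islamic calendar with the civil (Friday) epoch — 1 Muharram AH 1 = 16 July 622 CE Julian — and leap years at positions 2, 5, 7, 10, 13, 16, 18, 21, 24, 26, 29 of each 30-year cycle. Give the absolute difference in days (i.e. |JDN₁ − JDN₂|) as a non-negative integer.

JDN of the first date = 2546241.
JDN of the second date = 2584702.
|2584702 − 2546241| = 38461.

38461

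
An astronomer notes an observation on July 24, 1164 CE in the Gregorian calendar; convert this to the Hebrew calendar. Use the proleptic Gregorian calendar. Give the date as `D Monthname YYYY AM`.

25 Tammuz 4924 AM

Julian Day Number of the source date = 2146407.
Converting JDN 2146407 to the Hebrew calendar gives 25 Tammuz 4924 AM.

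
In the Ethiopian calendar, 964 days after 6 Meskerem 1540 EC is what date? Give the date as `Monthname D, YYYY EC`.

Miyazya 30, 1542 EC

Counting 964 days forward from JDN 2286346 reaches JDN 2287310, which is Miyazya 30, 1542 EC.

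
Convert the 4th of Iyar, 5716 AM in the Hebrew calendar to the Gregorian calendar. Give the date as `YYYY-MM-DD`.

1956-04-15

Both dates share Julian Day Number 2435579; in the Gregorian calendar that is 15 April 1956 CE.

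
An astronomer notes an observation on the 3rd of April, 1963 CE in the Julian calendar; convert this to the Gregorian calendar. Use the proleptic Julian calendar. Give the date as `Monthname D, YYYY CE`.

The Julian–Gregorian offset here is 13 days (Julian trailing).
3 April 1963 Julian + 13 days → 16 April 1963 Gregorian.

April 16, 1963 CE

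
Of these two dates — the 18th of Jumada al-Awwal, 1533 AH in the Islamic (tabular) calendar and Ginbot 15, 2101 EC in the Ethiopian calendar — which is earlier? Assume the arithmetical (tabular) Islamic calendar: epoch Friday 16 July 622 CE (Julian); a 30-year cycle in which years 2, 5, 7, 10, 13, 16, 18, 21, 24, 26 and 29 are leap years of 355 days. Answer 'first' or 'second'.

first

Converting both to JDN: 2491465 vs 2491500; the smaller is the first.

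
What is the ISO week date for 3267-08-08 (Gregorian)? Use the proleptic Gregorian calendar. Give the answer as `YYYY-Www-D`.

3267-W32-1

The weekday is Monday (ISO weekday 1).
That Monday belongs to ISO week 32 of ISO year 3267.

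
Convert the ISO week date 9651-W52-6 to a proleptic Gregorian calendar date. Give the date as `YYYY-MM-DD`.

ISO week 1 of 9651 is the week containing the first Thursday of 9651.
Week 52, day 6 (Saturday) lands on 9651-12-30.

9651-12-30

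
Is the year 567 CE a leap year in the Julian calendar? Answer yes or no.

no

567 mod 4 = 3, so it is a common year in the Julian calendar.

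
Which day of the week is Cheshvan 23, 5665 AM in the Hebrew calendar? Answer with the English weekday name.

Tuesday

Equivalently 1 November 1904 Gregorian, JDN 2416786.
2416786 ≡ 1 (mod 7); counting from Monday = 0 gives Tuesday.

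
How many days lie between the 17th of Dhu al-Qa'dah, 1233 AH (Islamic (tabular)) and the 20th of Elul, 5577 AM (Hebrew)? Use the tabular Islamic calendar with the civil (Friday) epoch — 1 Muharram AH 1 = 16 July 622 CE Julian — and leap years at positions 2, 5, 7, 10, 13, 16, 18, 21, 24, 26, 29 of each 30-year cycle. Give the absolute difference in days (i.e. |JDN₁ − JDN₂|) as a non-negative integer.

382

JDN of the first date = 2385331.
JDN of the second date = 2384949.
|2384949 − 2385331| = 382.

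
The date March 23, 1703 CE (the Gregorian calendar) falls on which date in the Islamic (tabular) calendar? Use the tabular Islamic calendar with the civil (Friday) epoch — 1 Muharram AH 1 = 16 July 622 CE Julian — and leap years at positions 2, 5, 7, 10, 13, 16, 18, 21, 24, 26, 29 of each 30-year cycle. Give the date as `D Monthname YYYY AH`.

5 Dhu al-Qa'dah 1114 AH

Both dates share Julian Day Number 2343149; in the tabular Islamic calendar that is 5 Dhu al-Qa'dah 1114 AH.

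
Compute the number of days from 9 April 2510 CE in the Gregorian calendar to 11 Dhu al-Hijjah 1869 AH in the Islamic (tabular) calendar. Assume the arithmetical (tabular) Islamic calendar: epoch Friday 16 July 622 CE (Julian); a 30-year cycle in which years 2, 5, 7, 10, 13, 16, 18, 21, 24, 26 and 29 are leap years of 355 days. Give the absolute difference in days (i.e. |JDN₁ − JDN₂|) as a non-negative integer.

First date → JDN 2637917; second date → JDN 2610732.
The interval is |2637917 − 2610732| = 27185 days.

27185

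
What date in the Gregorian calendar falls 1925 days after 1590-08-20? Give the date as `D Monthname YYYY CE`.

27 November 1595 CE

Counting 1925 days forward from JDN 2302027 reaches JDN 2303952, which is 27 November 1595 CE.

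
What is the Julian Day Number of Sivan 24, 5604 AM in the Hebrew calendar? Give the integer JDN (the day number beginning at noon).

Equivalently 11 June 1844 (Gregorian).
JDN 2400001 is 17 November 1858 CE (Gregorian), MJD 0; the target day is −5272 days from there, so JDN = 2394729.

2394729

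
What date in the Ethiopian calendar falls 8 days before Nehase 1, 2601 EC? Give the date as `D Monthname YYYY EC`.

23 Hamle 2601 EC

The starting date is JDN 2674201; 2674201 − 8 = 2674193.
JDN 2674193 corresponds to 23 Hamle 2601 EC.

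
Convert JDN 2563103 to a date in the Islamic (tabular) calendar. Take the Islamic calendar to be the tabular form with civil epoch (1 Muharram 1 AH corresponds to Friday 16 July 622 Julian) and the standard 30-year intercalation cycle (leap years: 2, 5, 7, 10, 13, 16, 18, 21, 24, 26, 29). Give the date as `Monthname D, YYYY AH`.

JDN 2563103 is 9 June 2305 in the Gregorian calendar.
In the tabular Islamic calendar that day is Rajab 15, 1735 AH.

Rajab 15, 1735 AH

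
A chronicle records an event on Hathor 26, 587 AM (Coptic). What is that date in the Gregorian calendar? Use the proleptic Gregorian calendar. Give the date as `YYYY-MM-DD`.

Julian Day Number of the source date = 2039151.
Converting JDN 2039151 to the Gregorian calendar gives 26 November 870 CE.

0870-11-26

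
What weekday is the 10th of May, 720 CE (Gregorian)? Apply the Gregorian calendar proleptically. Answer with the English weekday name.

Since JDN mod 7 = 0 (0 = Monday), the day is Monday.

Monday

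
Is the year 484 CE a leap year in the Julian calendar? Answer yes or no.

yes

484 mod 4 = 0, so it is a leap year in the Julian calendar.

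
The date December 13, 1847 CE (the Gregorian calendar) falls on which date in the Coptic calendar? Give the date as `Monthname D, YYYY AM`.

Koiak 4, 1564 AM

Both dates share Julian Day Number 2396009; in the Coptic calendar that is 4 Koiak 1564 AM.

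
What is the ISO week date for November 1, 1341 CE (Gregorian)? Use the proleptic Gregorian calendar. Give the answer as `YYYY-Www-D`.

The weekday is Wednesday (ISO weekday 3).
That Wednesday belongs to ISO week 44 of ISO year 1341.

1341-W44-3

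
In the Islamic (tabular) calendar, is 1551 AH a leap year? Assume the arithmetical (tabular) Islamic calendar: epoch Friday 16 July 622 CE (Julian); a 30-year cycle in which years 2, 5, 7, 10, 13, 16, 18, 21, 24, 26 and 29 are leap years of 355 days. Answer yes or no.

yes

Year 1551 AH is year 21 of its 30-year cycle; leap positions are 2, 5, 7, 10, 13, 16, 18, 21, 24, 26, 29, so it is a leap year (355 days).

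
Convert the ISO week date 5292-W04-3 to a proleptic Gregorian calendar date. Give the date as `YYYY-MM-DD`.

5292-01-23

ISO week 1 of 5292 is the week containing the first Thursday of 5292.
Week 4, day 3 (Wednesday) lands on 5292-01-23.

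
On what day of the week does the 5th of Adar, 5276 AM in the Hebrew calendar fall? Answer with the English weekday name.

This is JDN 2274815 (18 February 1516 Gregorian).
2274815 ≡ 4 (mod 7); counting from Monday = 0 gives Friday.

Friday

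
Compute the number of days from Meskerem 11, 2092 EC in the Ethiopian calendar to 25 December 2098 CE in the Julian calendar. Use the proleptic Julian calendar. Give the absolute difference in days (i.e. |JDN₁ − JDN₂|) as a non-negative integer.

First date → JDN 2487969; second date → JDN 2487711.
The interval is |2487969 − 2487711| = 258 days.

258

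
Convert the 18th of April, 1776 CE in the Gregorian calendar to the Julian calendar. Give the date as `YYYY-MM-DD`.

At this point the Julian calendar is 11 days behind the Gregorian.
18 April 1776 Gregorian − 11 days → 7 April 1776 Julian.

1776-04-07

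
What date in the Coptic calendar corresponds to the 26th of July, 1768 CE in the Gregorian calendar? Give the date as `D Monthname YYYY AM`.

21 Epip 1484 AM

Julian Day Number of the source date = 2367016.
Converting JDN 2367016 to the Coptic calendar gives 21 Epip 1484 AM.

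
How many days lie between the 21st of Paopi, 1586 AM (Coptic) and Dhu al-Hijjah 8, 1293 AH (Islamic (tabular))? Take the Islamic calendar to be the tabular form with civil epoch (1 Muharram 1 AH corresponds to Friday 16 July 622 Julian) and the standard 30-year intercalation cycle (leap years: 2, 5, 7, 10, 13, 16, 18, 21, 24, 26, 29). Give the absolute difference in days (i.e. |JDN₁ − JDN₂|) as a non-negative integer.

JDN of the first date = 2404001.
JDN of the second date = 2406614.
|2406614 − 2404001| = 2613.

2613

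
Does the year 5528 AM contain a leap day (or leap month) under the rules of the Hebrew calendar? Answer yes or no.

no

Hebrew year 5528 is year 18 of its 19-year Metonic cycle; leap years are at positions 3, 6, 8, 11, 14, 17, 19, so it is a common year (12 months).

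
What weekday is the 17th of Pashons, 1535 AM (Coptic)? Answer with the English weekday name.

Monday

In the Gregorian calendar this is 24 May 1819 (JDN 2385579).
JDN 2385579 mod 7 = 0, and JDN 0 was a Monday, so this is a Monday.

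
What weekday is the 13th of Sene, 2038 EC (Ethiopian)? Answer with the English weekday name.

This is JDN 2468517 (20 June 2046 Gregorian).
2468517 ≡ 2 (mod 7); counting from Monday = 0 gives Wednesday.

Wednesday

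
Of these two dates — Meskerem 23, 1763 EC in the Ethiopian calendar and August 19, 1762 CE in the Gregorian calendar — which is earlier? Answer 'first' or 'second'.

Converting both to JDN: 2367813 vs 2364848; the smaller is the second.

second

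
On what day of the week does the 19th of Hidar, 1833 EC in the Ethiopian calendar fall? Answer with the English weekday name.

This is JDN 2393437 (27 November 1840 Gregorian).
Since JDN mod 7 = 4 (0 = Monday), the day is Friday.

Friday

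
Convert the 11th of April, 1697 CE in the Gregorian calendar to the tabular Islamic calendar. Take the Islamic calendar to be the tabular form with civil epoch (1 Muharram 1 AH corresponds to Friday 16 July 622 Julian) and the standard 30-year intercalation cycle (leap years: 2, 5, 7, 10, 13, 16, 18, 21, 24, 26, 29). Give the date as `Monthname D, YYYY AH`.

Julian Day Number of the source date = 2340978.
Converting JDN 2340978 to the tabular Islamic calendar gives 19 Ramadan 1108 AH.

Ramadan 19, 1108 AH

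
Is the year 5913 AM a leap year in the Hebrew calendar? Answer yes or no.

no

Hebrew year 5913 is year 4 of its 19-year Metonic cycle; leap years are at positions 3, 6, 8, 11, 14, 17, 19, so it is a common year (12 months).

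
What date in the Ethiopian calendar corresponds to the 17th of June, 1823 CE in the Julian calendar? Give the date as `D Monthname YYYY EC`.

23 Sene 1815 EC

Julian Day Number of the source date = 2387076.
Converting JDN 2387076 to the Ethiopian calendar gives 23 Sene 1815 EC.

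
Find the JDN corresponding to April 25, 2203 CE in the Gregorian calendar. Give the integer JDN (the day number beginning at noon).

JDN 2451545 is 1 January 2000 CE (Gregorian); the target day is +74258 days from there, so JDN = 2525803.

2525803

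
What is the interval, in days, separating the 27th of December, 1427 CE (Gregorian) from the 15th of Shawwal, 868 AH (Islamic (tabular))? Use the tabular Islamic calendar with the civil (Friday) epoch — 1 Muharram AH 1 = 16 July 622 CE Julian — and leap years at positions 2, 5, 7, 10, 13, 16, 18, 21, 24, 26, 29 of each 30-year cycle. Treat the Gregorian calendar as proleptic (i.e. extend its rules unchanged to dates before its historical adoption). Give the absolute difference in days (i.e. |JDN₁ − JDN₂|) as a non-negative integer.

JDN of the first date = 2242621.
JDN of the second date = 2255956.
|2255956 − 2242621| = 13335.

13335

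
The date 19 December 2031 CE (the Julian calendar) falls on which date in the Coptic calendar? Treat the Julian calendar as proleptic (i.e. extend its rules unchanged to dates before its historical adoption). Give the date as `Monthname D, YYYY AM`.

The source date corresponds to 1 January 2032 in the Gregorian calendar (JDN 2463233).
That day falls on 22 Koiak 1748 AM in the Coptic calendar.

Koiak 22, 1748 AM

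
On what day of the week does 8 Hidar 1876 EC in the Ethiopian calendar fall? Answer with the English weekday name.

This is JDN 2409132 (17 November 1883 Gregorian).
JDN 2409132 mod 7 = 5, and JDN 0 was a Monday, so this is a Saturday.

Saturday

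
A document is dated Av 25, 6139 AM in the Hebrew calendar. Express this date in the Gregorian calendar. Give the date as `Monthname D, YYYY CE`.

August 9, 2379 CE

Julian Day Number of the source date = 2590192.
Converting JDN 2590192 to the Gregorian calendar gives 9 August 2379 CE.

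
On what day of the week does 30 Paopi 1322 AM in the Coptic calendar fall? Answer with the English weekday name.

Sunday

Equivalently 6 November 1605 Gregorian, JDN 2307584.
2307584 ≡ 6 (mod 7); counting from Monday = 0 gives Sunday.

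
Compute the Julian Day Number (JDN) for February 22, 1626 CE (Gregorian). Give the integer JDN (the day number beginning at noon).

JDN 2299161 is 15 October 1582 CE (Gregorian); the target day is +15836 days from there, so JDN = 2314997.

2314997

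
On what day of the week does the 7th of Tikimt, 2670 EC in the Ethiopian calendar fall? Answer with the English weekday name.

In the Gregorian calendar this is 22 October 2677 (JDN 2699109).
2699109 ≡ 0 (mod 7); counting from Monday = 0 gives Monday.

Monday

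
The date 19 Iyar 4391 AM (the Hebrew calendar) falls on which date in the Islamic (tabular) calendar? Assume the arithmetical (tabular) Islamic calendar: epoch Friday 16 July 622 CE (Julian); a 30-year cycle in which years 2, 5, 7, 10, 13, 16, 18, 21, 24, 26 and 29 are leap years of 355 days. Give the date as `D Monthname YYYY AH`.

Both dates share Julian Day Number 1951646; in the tabular Islamic calendar that is 18 Muharram 10 AH.

18 Muharram 10 AH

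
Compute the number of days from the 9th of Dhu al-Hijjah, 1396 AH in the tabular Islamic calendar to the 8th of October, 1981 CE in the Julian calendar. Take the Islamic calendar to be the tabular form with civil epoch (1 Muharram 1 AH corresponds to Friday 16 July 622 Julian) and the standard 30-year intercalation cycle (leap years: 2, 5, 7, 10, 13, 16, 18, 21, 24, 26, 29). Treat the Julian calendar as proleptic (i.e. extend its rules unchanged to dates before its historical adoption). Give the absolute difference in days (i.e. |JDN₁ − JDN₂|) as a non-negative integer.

1785

JDN of the first date = 2443114.
JDN of the second date = 2444899.
|2444899 − 2443114| = 1785.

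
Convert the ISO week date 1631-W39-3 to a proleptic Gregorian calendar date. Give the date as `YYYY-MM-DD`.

ISO week 1 of 1631 is the week containing the first Thursday of 1631.
Week 39, day 3 (Wednesday) lands on 1631-09-24.

1631-09-24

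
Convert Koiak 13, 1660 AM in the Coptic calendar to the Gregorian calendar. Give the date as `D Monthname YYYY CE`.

Julian Day Number of the source date = 2431082.
Converting JDN 2431082 to the Gregorian calendar gives 23 December 1943 CE.

23 December 1943 CE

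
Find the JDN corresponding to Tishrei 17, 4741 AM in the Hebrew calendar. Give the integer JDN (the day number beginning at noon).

2079275

In the proleptic Gregorian calendar the same day is 4 October 980.
JDN 2400001 is 17 November 1858 CE (Gregorian), MJD 0; the target day is −320726 days from there, so JDN = 2079275.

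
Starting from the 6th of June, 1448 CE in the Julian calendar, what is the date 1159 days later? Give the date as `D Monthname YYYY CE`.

9 August 1451 CE

The starting date is JDN 2250097; 2250097 + 1159 = 2251256.
JDN 2251256 corresponds to 9 August 1451 CE.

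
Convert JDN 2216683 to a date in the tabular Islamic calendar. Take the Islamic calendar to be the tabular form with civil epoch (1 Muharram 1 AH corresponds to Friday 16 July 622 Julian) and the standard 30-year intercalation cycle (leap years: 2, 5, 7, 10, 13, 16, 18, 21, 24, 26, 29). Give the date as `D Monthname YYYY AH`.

18 Dhu al-Hijjah 757 AH

The proleptic Gregorian equivalent of JDN 2216683 is 20 December 1356.
In the tabular Islamic calendar that day is 18 Dhu al-Hijjah 757 AH.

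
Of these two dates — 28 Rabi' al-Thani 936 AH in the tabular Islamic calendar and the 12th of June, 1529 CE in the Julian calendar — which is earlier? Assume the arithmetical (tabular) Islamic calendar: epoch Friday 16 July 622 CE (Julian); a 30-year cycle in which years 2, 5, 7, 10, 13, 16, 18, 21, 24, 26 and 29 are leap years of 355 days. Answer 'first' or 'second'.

Converting both to JDN: 2279889 vs 2279688; the smaller is the second.

second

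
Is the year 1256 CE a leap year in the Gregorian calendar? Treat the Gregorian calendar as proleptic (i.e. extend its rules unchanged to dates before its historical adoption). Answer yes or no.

yes

1256 is divisible by 4 and not by 100, so it is a leap year.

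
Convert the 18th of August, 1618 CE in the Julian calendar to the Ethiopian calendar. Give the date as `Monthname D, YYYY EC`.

Both dates share Julian Day Number 2312262; in the Ethiopian calendar that is 25 Nehase 1610 EC.

Nehase 25, 1610 EC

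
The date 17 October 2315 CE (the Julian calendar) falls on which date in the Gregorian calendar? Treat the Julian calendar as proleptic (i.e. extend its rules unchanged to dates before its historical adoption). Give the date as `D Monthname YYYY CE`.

For dates in this range the Gregorian date is 16 days ahead of the Julian.
17 October 2315 Julian + 16 days → 2 November 2315 Gregorian.

2 November 2315 CE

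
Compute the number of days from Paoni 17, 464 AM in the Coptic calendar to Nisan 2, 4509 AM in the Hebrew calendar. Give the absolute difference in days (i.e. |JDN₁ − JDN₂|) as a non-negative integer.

288

JDN of the first date = 1994427.
JDN of the second date = 1994715.
|1994715 − 1994427| = 288.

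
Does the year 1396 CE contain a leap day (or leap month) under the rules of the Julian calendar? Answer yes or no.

yes

1396 mod 4 = 0, so it is a leap year in the Julian calendar.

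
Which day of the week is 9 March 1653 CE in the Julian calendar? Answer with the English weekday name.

In the Gregorian calendar this is 19 March 1653 (JDN 2324884).
Since JDN mod 7 = 2 (0 = Monday), the day is Wednesday.

Wednesday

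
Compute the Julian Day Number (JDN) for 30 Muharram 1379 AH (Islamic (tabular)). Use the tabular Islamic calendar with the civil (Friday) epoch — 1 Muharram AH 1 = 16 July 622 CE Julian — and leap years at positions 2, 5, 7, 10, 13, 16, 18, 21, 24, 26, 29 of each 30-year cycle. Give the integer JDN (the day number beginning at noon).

In the Gregorian calendar the same day is 5 August 1959.
JDN 2299161 is 15 October 1582 CE (Gregorian); the target day is +137625 days from there, so JDN = 2436786.

2436786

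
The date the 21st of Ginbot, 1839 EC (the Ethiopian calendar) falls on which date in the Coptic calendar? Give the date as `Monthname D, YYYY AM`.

Pashons 21, 1563 AM

Both dates share Julian Day Number 2395810; in the Coptic calendar that is 21 Pashons 1563 AM.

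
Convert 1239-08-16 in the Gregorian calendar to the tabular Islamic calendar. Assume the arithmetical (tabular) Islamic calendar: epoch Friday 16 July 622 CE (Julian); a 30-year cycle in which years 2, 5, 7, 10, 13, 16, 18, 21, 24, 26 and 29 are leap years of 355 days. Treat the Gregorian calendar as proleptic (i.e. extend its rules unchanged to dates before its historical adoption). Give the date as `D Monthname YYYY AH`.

Julian Day Number of the source date = 2173823.
Converting JDN 2173823 to the tabular Islamic calendar gives 7 Muharram 637 AH.

7 Muharram 637 AH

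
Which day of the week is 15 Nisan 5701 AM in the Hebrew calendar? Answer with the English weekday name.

Equivalently 12 April 1941 Gregorian, JDN 2430097.
2430097 ≡ 5 (mod 7); counting from Monday = 0 gives Saturday.

Saturday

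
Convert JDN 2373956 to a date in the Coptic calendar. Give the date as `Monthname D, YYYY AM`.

The Gregorian equivalent of JDN 2373956 is 27 July 1787.
In the Coptic calendar that day is Epip 22, 1503 AM.

Epip 22, 1503 AM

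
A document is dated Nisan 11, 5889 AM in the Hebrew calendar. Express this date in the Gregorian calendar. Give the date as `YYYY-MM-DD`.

Both dates share Julian Day Number 2498752; in the Gregorian calendar that is 1 April 2129 CE.

2129-04-01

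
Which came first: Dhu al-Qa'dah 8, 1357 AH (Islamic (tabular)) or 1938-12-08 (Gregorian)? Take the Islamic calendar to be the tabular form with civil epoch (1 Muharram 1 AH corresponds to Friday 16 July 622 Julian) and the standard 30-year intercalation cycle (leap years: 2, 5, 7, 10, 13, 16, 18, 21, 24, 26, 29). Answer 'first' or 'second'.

second

Converting both to JDN: 2429263 vs 2429241; the smaller is the second.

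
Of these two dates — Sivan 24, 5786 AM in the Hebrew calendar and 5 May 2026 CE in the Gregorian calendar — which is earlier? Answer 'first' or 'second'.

First date → JDN 2461201; second date → JDN 2461166.
JDN 2461166 < JDN 2461201, so the second date is earlier.

second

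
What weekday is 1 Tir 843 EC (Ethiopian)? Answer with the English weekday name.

Saturday

Equivalently 31 December 850 Gregorian, JDN 2031881.
2031881 ≡ 5 (mod 7); counting from Monday = 0 gives Saturday.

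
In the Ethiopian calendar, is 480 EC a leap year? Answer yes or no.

480 mod 4 = 0; in the Ethiopian calendar a year is leap when year mod 4 = 3, so it is a common year.

no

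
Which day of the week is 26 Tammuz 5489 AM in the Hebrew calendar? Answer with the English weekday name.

This is JDN 2352768 (23 July 1729 Gregorian).
Since JDN mod 7 = 5 (0 = Monday), the day is Saturday.

Saturday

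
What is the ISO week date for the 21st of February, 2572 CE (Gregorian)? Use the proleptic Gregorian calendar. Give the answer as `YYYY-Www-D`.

The weekday is Friday (ISO weekday 5).
That Friday belongs to ISO week 8 of ISO year 2572.

2572-W08-5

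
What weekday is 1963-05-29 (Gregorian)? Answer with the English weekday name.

Wednesday

Since JDN mod 7 = 2 (0 = Monday), the day is Wednesday.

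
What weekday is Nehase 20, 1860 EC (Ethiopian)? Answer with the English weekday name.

Tuesday

This is JDN 2403570 (25 August 1868 Gregorian).
JDN 2403570 mod 7 = 1, and JDN 0 was a Monday, so this is a Tuesday.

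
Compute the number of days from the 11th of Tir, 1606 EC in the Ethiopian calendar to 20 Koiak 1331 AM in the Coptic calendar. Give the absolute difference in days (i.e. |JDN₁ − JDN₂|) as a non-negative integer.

344

JDN of the first date = 2310577.
JDN of the second date = 2310921.
|2310921 − 2310577| = 344.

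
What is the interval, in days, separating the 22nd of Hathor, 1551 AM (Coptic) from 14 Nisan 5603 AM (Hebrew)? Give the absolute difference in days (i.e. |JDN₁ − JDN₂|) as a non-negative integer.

3057

First date → JDN 2391248; second date → JDN 2394305.
The interval is |2391248 − 2394305| = 3057 days.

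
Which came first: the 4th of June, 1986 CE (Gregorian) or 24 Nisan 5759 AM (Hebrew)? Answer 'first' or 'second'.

The two dates have Julian Day Numbers 2446586 and 2451279 respectively.
Since 2446586 < 2451279, the first date comes first.

first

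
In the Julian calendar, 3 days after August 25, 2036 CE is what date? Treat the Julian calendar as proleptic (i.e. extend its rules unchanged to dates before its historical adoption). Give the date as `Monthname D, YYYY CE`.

JDN of August 25, 2036 CE = 2464944.
2464944 + 3 = 2464947.
JDN 2464947 in the Julian calendar is August 28, 2036 CE.

August 28, 2036 CE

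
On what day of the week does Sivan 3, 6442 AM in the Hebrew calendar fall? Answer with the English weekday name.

Thursday

In the Gregorian calendar this is 1 June 2682 (JDN 2700792).
Since JDN mod 7 = 3 (0 = Monday), the day is Thursday.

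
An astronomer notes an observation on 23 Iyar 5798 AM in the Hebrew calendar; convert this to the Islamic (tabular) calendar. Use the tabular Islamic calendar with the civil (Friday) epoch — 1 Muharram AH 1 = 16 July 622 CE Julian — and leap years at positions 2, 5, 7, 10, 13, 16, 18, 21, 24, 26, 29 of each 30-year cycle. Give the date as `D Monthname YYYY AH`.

23 Rabi' al-Thani 1460 AH

Julian Day Number of the source date = 2465572.
Converting JDN 2465572 to the tabular Islamic calendar gives 23 Rabi' al-Thani 1460 AH.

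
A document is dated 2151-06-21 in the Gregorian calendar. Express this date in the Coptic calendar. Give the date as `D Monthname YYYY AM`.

Julian Day Number of the source date = 2506868.
Converting JDN 2506868 to the Coptic calendar gives 13 Paoni 1867 AM.

13 Paoni 1867 AM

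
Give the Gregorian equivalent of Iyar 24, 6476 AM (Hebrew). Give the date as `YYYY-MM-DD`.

Julian Day Number of the source date = 2713186.
Converting JDN 2713186 to the Gregorian calendar gives 8 May 2716 CE.

2716-05-08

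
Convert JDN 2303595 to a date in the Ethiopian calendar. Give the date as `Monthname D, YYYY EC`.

Hidar 29, 1587 EC

The Gregorian equivalent of JDN 2303595 is 5 December 1594.
In the Ethiopian calendar that day is Hidar 29, 1587 EC.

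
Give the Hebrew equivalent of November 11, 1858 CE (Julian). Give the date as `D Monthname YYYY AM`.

16 Kislev 5619 AM

Both dates share Julian Day Number 2400007; in the Hebrew calendar that is 16 Kislev 5619 AM.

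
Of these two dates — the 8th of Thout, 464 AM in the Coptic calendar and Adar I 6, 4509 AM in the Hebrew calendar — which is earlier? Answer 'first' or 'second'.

first

First date → JDN 1994148; second date → JDN 1994660.
JDN 1994148 < JDN 1994660, so the first date is earlier.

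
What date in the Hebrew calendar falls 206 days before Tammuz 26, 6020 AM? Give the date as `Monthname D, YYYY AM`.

JDN of Tammuz 26, 6020 AM = 2546694.
2546694 − 206 = 2546488.
JDN 2546488 in the Hebrew calendar is Kislev 26, 6020 AM.

Kislev 26, 6020 AM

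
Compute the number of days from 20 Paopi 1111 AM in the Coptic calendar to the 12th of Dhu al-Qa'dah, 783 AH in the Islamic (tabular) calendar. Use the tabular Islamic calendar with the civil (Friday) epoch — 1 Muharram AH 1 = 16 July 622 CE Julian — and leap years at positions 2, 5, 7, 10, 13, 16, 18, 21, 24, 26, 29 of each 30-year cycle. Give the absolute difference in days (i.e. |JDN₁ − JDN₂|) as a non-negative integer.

4645

First date → JDN 2230506; second date → JDN 2225861.
The interval is |2230506 − 2225861| = 4645 days.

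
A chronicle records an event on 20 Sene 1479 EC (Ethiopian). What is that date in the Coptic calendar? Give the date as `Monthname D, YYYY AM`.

Paoni 20, 1203 AM

The source date corresponds to 23 June 1487 in the proleptic Gregorian calendar (JDN 2264349).
That day falls on 20 Paoni 1203 AM in the Coptic calendar.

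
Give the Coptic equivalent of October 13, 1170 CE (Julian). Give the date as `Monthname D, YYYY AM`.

Paopi 16, 887 AM

The source date corresponds to 20 October 1170 in the proleptic Gregorian calendar (JDN 2148686).
That day falls on 16 Paopi 887 AM in the Coptic calendar.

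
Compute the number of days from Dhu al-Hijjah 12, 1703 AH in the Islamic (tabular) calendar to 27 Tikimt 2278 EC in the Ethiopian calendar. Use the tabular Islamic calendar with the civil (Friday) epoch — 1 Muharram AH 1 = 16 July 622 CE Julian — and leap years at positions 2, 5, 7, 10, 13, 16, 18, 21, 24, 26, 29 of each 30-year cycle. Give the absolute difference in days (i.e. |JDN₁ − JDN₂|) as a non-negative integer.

JDN of the first date = 2551908.
JDN of the second date = 2555951.
|2555951 − 2551908| = 4043.

4043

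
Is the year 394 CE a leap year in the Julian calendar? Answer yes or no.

394 mod 4 = 2, so it is a common year in the Julian calendar.

no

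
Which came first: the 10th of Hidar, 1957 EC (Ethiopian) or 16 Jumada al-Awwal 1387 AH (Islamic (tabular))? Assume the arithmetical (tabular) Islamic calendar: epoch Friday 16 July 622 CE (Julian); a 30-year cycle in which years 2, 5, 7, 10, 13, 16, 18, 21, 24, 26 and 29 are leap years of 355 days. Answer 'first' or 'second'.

first

Converting both to JDN: 2438719 vs 2439725; the smaller is the first.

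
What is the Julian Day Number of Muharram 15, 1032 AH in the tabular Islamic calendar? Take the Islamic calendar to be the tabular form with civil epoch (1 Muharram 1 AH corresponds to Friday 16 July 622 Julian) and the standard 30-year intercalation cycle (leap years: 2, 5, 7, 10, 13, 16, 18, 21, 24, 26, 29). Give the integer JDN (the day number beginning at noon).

2313806

Equivalently 19 November 1622 (Gregorian).
JDN 2299161 is 15 October 1582 CE (Gregorian); the target day is +14645 days from there, so JDN = 2313806.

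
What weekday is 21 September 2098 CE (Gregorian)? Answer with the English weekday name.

Sunday

2487603 ≡ 6 (mod 7); counting from Monday = 0 gives Sunday.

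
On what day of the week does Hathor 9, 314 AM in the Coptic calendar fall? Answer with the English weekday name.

Tuesday

This is JDN 1939421 (7 November 597 Gregorian).
JDN 1939421 mod 7 = 1, and JDN 0 was a Monday, so this is a Tuesday.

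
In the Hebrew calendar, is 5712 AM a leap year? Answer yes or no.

no

Hebrew year 5712 is year 12 of its 19-year Metonic cycle; leap years are at positions 3, 6, 8, 11, 14, 17, 19, so it is a common year (12 months).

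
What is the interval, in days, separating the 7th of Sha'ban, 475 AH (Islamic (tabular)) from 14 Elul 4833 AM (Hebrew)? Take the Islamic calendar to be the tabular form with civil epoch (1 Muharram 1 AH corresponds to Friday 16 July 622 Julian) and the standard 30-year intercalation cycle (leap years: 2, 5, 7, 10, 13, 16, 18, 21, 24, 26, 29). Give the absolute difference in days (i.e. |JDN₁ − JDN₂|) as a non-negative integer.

First date → JDN 2116623; second date → JDN 2113203.
The interval is |2116623 − 2113203| = 3420 days.

3420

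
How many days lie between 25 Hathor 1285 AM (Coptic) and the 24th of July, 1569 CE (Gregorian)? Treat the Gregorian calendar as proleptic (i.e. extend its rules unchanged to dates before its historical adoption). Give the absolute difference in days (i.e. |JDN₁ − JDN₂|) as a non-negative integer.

235

JDN of the first date = 2294095.
JDN of the second date = 2294330.
|2294330 − 2294095| = 235.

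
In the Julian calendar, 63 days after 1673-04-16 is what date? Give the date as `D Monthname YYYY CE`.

The starting date is JDN 2332227; 2332227 + 63 = 2332290.
JDN 2332290 corresponds to 18 June 1673 CE.

18 June 1673 CE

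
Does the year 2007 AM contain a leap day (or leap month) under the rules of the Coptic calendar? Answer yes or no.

2007 mod 4 = 3; in the Coptic calendar a year is leap when year mod 4 = 3, so it is a leap year.

yes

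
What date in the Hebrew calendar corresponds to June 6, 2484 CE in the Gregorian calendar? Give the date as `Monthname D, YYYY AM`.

Sivan 12, 6244 AM

Julian Day Number of the source date = 2628480.
Converting JDN 2628480 to the Hebrew calendar gives 12 Sivan 6244 AM.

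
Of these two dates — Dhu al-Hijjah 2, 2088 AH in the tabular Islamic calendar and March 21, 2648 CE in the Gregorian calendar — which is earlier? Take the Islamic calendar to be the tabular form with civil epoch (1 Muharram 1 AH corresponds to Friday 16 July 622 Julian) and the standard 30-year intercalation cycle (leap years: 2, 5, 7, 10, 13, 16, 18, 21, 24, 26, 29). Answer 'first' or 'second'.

Converting both to JDN: 2688329 vs 2688302; the smaller is the second.

second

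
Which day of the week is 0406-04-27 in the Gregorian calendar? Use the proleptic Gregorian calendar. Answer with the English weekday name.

JDN 1869465 mod 7 = 3, and JDN 0 was a Monday, so this is a Thursday.

Thursday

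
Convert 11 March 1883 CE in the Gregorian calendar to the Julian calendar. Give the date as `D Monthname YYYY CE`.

27 February 1883 CE

At this point the Julian calendar is 12 days behind the Gregorian.
11 March 1883 Gregorian − 12 days → 27 February 1883 Julian.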